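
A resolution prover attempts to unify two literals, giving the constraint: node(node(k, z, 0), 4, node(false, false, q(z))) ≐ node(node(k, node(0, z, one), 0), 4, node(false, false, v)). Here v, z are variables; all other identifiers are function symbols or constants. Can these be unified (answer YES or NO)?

NO

Decompose node/3: node(k, z, 0) ≐ node(k, node(0, z, one), 0),  4 ≐ 4,  node(false, false, q(z)) ≐ node(false, false, v).
Decompose node/3: k ≐ k,  z ≐ node(0, z, one),  0 ≐ 0.
Delete trivial equation k ≐ k.
Occurs check fails: z occurs in node(0, z, one); the equation z ≐ node(0, z, one) has no finite solution.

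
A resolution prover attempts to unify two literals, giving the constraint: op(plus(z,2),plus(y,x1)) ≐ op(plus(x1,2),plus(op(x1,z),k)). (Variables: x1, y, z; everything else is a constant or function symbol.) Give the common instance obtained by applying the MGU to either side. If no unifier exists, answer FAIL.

Decompose op/2: plus(z,2) ≐ plus(x1,2),  plus(y,x1) ≐ plus(op(x1,z),k).
Decompose plus/2: z ≐ x1,  2 ≐ 2.
Bind z := x1; substituting into the one remaining equation that mentions z gives: plus(y,x1) ≐ plus(op(x1,x1),k).
Delete trivial equation 2 ≐ 2.
Decompose plus/2: y ≐ op(x1,x1),  x1 ≐ k.
Bind y := op(x1,x1); no other remaining equation mentions y.
Bind x1 := k. Substituting into the earlier bindings gives z := k, y := op(k,k).
Applying the MGU to either side gives op(plus(k,2),plus(op(k,k),k)).

op(plus(k,2),plus(op(k,k),k))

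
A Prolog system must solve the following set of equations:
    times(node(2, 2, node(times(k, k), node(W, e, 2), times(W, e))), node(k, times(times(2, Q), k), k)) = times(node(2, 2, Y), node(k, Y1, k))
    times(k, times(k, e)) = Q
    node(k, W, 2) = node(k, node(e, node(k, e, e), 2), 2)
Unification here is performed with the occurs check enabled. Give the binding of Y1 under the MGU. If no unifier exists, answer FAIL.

Decompose times/2: node(2, 2, node(times(k, k), node(W, e, 2), times(W, e))) = node(2, 2, Y),  node(k, times(times(2, Q), k), k) = node(k, Y1, k).
Decompose node/3: 2 = 2,  2 = 2,  node(times(k, k), node(W, e, 2), times(W, e)) = Y.
Delete trivial equation 2 = 2.
Delete trivial equation 2 = 2.
Bind Y := node(times(k, k), node(W, e, 2), times(W, e)); no other remaining equation mentions Y.
Decompose node/3: k = k,  times(times(2, Q), k) = Y1,  k = k.
Delete trivial equation k = k.
Bind Y1 := times(times(2, Q), k); no other remaining equation mentions Y1.
Delete trivial equation k = k.
Bind Q := times(k, times(k, e)); no other remaining equation mentions Q. Substituting into the earlier binding gives Y1 := times(times(2, times(k, times(k, e))), k).
Decompose node/3: k = k,  W = node(e, node(k, e, e), 2),  2 = 2.
Delete trivial equation k = k.
Bind W := node(e, node(k, e, e), 2); no other remaining equation mentions W. Substituting into the earlier binding gives Y := node(times(k, k), node(node(e, node(k, e, e), 2), e, 2), times(node(e, node(k, e, e), 2), e)).
Delete trivial equation 2 = 2.
MGU = { Y -> node(times(k, k), node(node(e, node(k, e, e), 2), e, 2), times(node(e, node(k, e, e), 2), e)), Y1 -> times(times(2, times(k, times(k, e))), k), Q -> times(k, times(k, e)), W -> node(e, node(k, e, e), 2) }, so Y1 -> times(times(2, times(k, times(k, e))), k).

times(times(2, times(k, times(k, e))), k)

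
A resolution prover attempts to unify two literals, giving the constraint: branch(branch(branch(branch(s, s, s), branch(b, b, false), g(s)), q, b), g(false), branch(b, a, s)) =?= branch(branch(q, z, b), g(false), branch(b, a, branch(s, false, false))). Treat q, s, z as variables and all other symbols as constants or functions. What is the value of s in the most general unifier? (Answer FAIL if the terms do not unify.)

Decompose branch/3: branch(branch(branch(s, s, s), branch(b, b, false), g(s)), q, b) =?= branch(q, z, b),  g(false) =?= g(false),  branch(b, a, s) =?= branch(b, a, branch(s, false, false)).
Decompose branch/3: branch(branch(s, s, s), branch(b, b, false), g(s)) =?= q,  q =?= z,  b =?= b.
Bind q := branch(branch(s, s, s), branch(b, b, false), g(s)); substituting into the one remaining equation that mentions q gives: branch(branch(s, s, s), branch(b, b, false), g(s)) =?= z.
Bind z := branch(branch(s, s, s), branch(b, b, false), g(s)); no other remaining equation mentions z.
Delete trivial equation b =?= b.
Delete trivial equation g(false) =?= g(false).
Decompose branch/3: b =?= b,  a =?= a,  s =?= branch(s, false, false).
Delete trivial equation b =?= b.
Delete trivial equation a =?= a.
Occurs check fails: s occurs in branch(s, false, false); the equation s =?= branch(s, false, false) has no finite solution.

FAIL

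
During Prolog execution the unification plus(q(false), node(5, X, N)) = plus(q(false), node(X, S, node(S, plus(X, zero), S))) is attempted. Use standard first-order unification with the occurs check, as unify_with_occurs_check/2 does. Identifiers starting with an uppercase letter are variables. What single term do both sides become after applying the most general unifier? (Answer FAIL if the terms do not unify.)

plus(q(false), node(5, 5, node(5, plus(5, zero), 5)))

Decompose plus/2: q(false) = q(false),  node(5, X, N) = node(X, S, node(S, plus(X, zero), S)).
Delete trivial equation q(false) = q(false).
Decompose node/3: 5 = X,  X = S,  N = node(S, plus(X, zero), S).
Bind X := 5; substituting into the remaining equations gives: 5 = S,  N = node(S, plus(5, zero), S).
Bind S := 5; substituting into the remaining equation gives: N = node(5, plus(5, zero), 5).
Bind N := node(5, plus(5, zero), 5).
Applying the MGU to either side gives plus(q(false), node(5, 5, node(5, plus(5, zero), 5))).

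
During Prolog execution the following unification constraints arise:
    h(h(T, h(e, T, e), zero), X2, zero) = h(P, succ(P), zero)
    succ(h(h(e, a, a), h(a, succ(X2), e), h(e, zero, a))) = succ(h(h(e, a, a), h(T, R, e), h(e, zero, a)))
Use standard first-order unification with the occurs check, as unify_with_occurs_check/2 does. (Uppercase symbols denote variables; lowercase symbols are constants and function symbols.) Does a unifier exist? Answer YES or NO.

YES

Decompose h/3: h(T, h(e, T, e), zero) = P,  X2 = succ(P),  zero = zero.
Bind P := h(T, h(e, T, e), zero); substituting into the one remaining equation that mentions P gives: X2 = succ(h(T, h(e, T, e), zero)).
Bind X2 := succ(h(T, h(e, T, e), zero)); substituting into the one remaining equation that mentions X2 gives: succ(h(h(e, a, a), h(a, succ(succ(h(T, h(e, T, e), zero))), e), h(e, zero, a))) = succ(h(h(e, a, a), h(T, R, e), h(e, zero, a))).
Delete trivial equation zero = zero.
Decompose succ/1: h(h(e, a, a), h(a, succ(succ(h(T, h(e, T, e), zero))), e), h(e, zero, a)) = h(h(e, a, a), h(T, R, e), h(e, zero, a)).
Decompose h/3: h(e, a, a) = h(e, a, a),  h(a, succ(succ(h(T, h(e, T, e), zero))), e) = h(T, R, e),  h(e, zero, a) = h(e, zero, a).
Delete trivial equation h(e, a, a) = h(e, a, a).
Decompose h/3: a = T,  succ(succ(h(T, h(e, T, e), zero))) = R,  e = e.
Bind T := a; substituting into the one remaining equation that mentions T gives: succ(succ(h(a, h(e, a, e), zero))) = R. Substituting into the earlier bindings gives P := h(a, h(e, a, e), zero), X2 := succ(h(a, h(e, a, e), zero)).
Bind R := succ(succ(h(a, h(e, a, e), zero))); no other remaining equation mentions R.
Delete trivial equation e = e.
Delete trivial equation h(e, zero, a) = h(e, zero, a).
No equations remain and no clash or occurs-check failure arose, so a unifier exists.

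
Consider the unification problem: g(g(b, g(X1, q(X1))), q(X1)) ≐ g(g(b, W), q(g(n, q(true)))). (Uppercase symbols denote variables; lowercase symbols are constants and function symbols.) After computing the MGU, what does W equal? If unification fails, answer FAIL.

Decompose g/2: g(b, g(X1, q(X1))) ≐ g(b, W),  q(X1) ≐ q(g(n, q(true))).
Decompose g/2: b ≐ b,  g(X1, q(X1)) ≐ W.
Delete trivial equation b ≐ b.
Bind W := g(X1, q(X1)); no other remaining equation mentions W.
Decompose q/1: X1 ≐ g(n, q(true)).
Bind X1 := g(n, q(true)). Substituting into the earlier binding gives W := g(g(n, q(true)), q(g(n, q(true)))).
MGU = { W -> g(g(n, q(true)), q(g(n, q(true)))), X1 -> g(n, q(true)) }, so W -> g(g(n, q(true)), q(g(n, q(true)))).

g(g(n, q(true)), q(g(n, q(true))))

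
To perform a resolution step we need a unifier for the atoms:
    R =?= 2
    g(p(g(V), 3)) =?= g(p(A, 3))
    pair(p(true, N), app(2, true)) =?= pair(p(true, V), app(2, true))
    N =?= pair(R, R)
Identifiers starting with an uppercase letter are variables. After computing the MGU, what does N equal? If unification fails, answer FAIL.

Bind R := 2; substituting into the one remaining equation that mentions R gives: N =?= pair(2, 2).
Decompose g/1: p(g(V), 3) =?= p(A, 3).
Decompose p/2: g(V) =?= A,  3 =?= 3.
Bind A := g(V); no other remaining equation mentions A.
Delete trivial equation 3 =?= 3.
Decompose pair/2: p(true, N) =?= p(true, V),  app(2, true) =?= app(2, true).
Decompose p/2: true =?= true,  N =?= V.
Delete trivial equation true =?= true.
Bind N := V; substituting into the one remaining equation that mentions N gives: V =?= pair(2, 2).
Delete trivial equation app(2, true) =?= app(2, true).
Bind V := pair(2, 2). Substituting into the earlier bindings gives A := g(pair(2, 2)), N := pair(2, 2).
MGU = { R ↦ 2, A ↦ g(pair(2, 2)), N ↦ pair(2, 2), V ↦ pair(2, 2) }, so N ↦ pair(2, 2).

pair(2, 2)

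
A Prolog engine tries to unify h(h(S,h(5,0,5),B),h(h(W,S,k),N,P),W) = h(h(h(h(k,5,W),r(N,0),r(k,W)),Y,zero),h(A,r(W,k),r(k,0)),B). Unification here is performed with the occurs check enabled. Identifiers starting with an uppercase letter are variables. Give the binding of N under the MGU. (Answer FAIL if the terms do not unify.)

Decompose h/3: h(S,h(5,0,5),B) = h(h(h(k,5,W),r(N,0),r(k,W)),Y,zero),  h(h(W,S,k),N,P) = h(A,r(W,k),r(k,0)),  W = B.
Decompose h/3: S = h(h(k,5,W),r(N,0),r(k,W)),  h(5,0,5) = Y,  B = zero.
Bind S := h(h(k,5,W),r(N,0),r(k,W)); substituting into the one remaining equation that mentions S gives: h(h(W,h(h(k,5,W),r(N,0),r(k,W)),k),N,P) = h(A,r(W,k),r(k,0)).
Bind Y := h(5,0,5); no other remaining equation mentions Y.
Bind B := zero; substituting into the one remaining equation that mentions B gives: W = zero.
Decompose h/3: h(W,h(h(k,5,W),r(N,0),r(k,W)),k) = A,  N = r(W,k),  P = r(k,0).
Bind A := h(W,h(h(k,5,W),r(N,0),r(k,W)),k); no other remaining equation mentions A.
Bind N := r(W,k); no other remaining equation mentions N. Substituting into the earlier bindings gives S := h(h(k,5,W),r(r(W,k),0),r(k,W)), A := h(W,h(h(k,5,W),r(r(W,k),0),r(k,W)),k).
Bind P := r(k,0); no other remaining equation mentions P.
Bind W := zero. Substituting into the earlier bindings gives S := h(h(k,5,zero),r(r(zero,k),0),r(k,zero)), A := h(zero,h(h(k,5,zero),r(r(zero,k),0),r(k,zero)),k), N := r(zero,k).
MGU = { S ↦ h(h(k,5,zero),r(r(zero,k),0),r(k,zero)), Y ↦ h(5,0,5), B ↦ zero, A ↦ h(zero,h(h(k,5,zero),r(r(zero,k),0),r(k,zero)),k), N ↦ r(zero,k), P ↦ r(k,0), W ↦ zero }, so N ↦ r(zero,k).

r(zero,k)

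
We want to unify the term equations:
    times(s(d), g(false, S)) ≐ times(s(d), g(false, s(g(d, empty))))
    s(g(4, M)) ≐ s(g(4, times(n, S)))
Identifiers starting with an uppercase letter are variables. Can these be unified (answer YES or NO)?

YES

Decompose times/2: s(d) ≐ s(d),  g(false, S) ≐ g(false, s(g(d, empty))).
Delete trivial equation s(d) ≐ s(d).
Decompose g/2: false ≐ false,  S ≐ s(g(d, empty)).
Delete trivial equation false ≐ false.
Bind S := s(g(d, empty)); substituting into the remaining equation gives: s(g(4, M)) ≐ s(g(4, times(n, s(g(d, empty))))).
Decompose s/1: g(4, M) ≐ g(4, times(n, s(g(d, empty)))).
Decompose g/2: 4 ≐ 4,  M ≐ times(n, s(g(d, empty))).
Delete trivial equation 4 ≐ 4.
Bind M := times(n, s(g(d, empty))).
No equations remain and no clash or occurs-check failure arose, so a unifier exists.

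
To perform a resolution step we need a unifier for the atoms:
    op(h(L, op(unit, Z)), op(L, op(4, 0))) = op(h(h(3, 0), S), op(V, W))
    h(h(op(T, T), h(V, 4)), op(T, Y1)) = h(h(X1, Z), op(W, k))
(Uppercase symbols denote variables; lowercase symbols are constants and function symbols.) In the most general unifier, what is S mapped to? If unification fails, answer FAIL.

op(unit, h(h(3, 0), 4))

Decompose op/2: h(L, op(unit, Z)) = h(h(3, 0), S),  op(L, op(4, 0)) = op(V, W).
Decompose h/2: L = h(3, 0),  op(unit, Z) = S.
Bind L := h(3, 0); substituting into the one remaining equation that mentions L gives: op(h(3, 0), op(4, 0)) = op(V, W).
Bind S := op(unit, Z); no other remaining equation mentions S.
Decompose op/2: h(3, 0) = V,  op(4, 0) = W.
Bind V := h(3, 0); substituting into the one remaining equation that mentions V gives: h(h(op(T, T), h(h(3, 0), 4)), op(T, Y1)) = h(h(X1, Z), op(W, k)).
Bind W := op(4, 0); substituting into the remaining equation gives: h(h(op(T, T), h(h(3, 0), 4)), op(T, Y1)) = h(h(X1, Z), op(op(4, 0), k)).
Decompose h/2: h(op(T, T), h(h(3, 0), 4)) = h(X1, Z),  op(T, Y1) = op(op(4, 0), k).
Decompose h/2: op(T, T) = X1,  h(h(3, 0), 4) = Z.
Bind X1 := op(T, T); no other remaining equation mentions X1.
Bind Z := h(h(3, 0), 4); no other remaining equation mentions Z. Substituting into the earlier binding gives S := op(unit, h(h(3, 0), 4)).
Decompose op/2: T = op(4, 0),  Y1 = k.
Bind T := op(4, 0); no other remaining equation mentions T. Substituting into the earlier binding gives X1 := op(op(4, 0), op(4, 0)).
Bind Y1 := k.
MGU = { L := h(3, 0), S := op(unit, h(h(3, 0), 4)), V := h(3, 0), W := op(4, 0), X1 := op(op(4, 0), op(4, 0)), Z := h(h(3, 0), 4), T := op(4, 0), Y1 := k }, so S := op(unit, h(h(3, 0), 4)).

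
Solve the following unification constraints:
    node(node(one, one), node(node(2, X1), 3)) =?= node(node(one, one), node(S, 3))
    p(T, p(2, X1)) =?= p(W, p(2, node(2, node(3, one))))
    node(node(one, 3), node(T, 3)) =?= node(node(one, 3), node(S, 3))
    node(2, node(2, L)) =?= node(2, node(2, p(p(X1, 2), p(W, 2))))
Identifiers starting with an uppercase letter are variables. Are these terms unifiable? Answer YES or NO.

YES

Decompose node/2: node(one, one) =?= node(one, one),  node(node(2, X1), 3) =?= node(S, 3).
Delete trivial equation node(one, one) =?= node(one, one).
Decompose node/2: node(2, X1) =?= S,  3 =?= 3.
Bind S := node(2, X1); substituting into the one remaining equation that mentions S gives: node(node(one, 3), node(T, 3)) =?= node(node(one, 3), node(node(2, X1), 3)).
Delete trivial equation 3 =?= 3.
Decompose p/2: T =?= W,  p(2, X1) =?= p(2, node(2, node(3, one))).
Bind T := W; substituting into the one remaining equation that mentions T gives: node(node(one, 3), node(W, 3)) =?= node(node(one, 3), node(node(2, X1), 3)).
Decompose p/2: 2 =?= 2,  X1 =?= node(2, node(3, one)).
Delete trivial equation 2 =?= 2.
Bind X1 := node(2, node(3, one)); substituting into the remaining equations gives: node(node(one, 3), node(W, 3)) =?= node(node(one, 3), node(node(2, node(2, node(3, one))), 3)),  node(2, node(2, L)) =?= node(2, node(2, p(p(node(2, node(3, one)), 2), p(W, 2)))). Substituting into the earlier binding gives S := node(2, node(2, node(3, one))).
Decompose node/2: node(one, 3) =?= node(one, 3),  node(W, 3) =?= node(node(2, node(2, node(3, one))), 3).
Delete trivial equation node(one, 3) =?= node(one, 3).
Decompose node/2: W =?= node(2, node(2, node(3, one))),  3 =?= 3.
Bind W := node(2, node(2, node(3, one))); substituting into the one remaining equation that mentions W gives: node(2, node(2, L)) =?= node(2, node(2, p(p(node(2, node(3, one)), 2), p(node(2, node(2, node(3, one))), 2)))). Substituting into the earlier binding gives T := node(2, node(2, node(3, one))).
Delete trivial equation 3 =?= 3.
Decompose node/2: 2 =?= 2,  node(2, L) =?= node(2, p(p(node(2, node(3, one)), 2), p(node(2, node(2, node(3, one))), 2))).
Delete trivial equation 2 =?= 2.
Decompose node/2: 2 =?= 2,  L =?= p(p(node(2, node(3, one)), 2), p(node(2, node(2, node(3, one))), 2)).
Delete trivial equation 2 =?= 2.
Bind L := p(p(node(2, node(3, one)), 2), p(node(2, node(2, node(3, one))), 2)).
No equations remain and no clash or occurs-check failure arose, so a unifier exists.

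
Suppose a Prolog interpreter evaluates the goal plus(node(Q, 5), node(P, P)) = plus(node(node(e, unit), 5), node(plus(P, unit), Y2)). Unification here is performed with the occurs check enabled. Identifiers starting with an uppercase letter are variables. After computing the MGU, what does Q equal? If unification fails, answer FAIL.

Decompose plus/2: node(Q, 5) = node(node(e, unit), 5),  node(P, P) = node(plus(P, unit), Y2).
Decompose node/2: Q = node(e, unit),  5 = 5.
Bind Q := node(e, unit); no other remaining equation mentions Q.
Delete trivial equation 5 = 5.
Decompose node/2: P = plus(P, unit),  P = Y2.
Occurs check fails: P occurs in plus(P, unit); the equation P = plus(P, unit) has no finite solution.

FAIL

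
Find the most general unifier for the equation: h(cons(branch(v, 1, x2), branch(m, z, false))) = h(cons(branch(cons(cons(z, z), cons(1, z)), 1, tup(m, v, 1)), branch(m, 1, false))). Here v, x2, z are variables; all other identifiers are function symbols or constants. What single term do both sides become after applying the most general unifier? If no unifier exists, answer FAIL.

h(cons(branch(cons(cons(1, 1), cons(1, 1)), 1, tup(m, cons(cons(1, 1), cons(1, 1)), 1)), branch(m, 1, false)))

Decompose h/1: cons(branch(v, 1, x2), branch(m, z, false)) = cons(branch(cons(cons(z, z), cons(1, z)), 1, tup(m, v, 1)), branch(m, 1, false)).
Decompose cons/2: branch(v, 1, x2) = branch(cons(cons(z, z), cons(1, z)), 1, tup(m, v, 1)),  branch(m, z, false) = branch(m, 1, false).
Decompose branch/3: v = cons(cons(z, z), cons(1, z)),  1 = 1,  x2 = tup(m, v, 1).
Bind v := cons(cons(z, z), cons(1, z)); substituting into the one remaining equation that mentions v gives: x2 = tup(m, cons(cons(z, z), cons(1, z)), 1).
Delete trivial equation 1 = 1.
Bind x2 := tup(m, cons(cons(z, z), cons(1, z)), 1); no other remaining equation mentions x2.
Decompose branch/3: m = m,  z = 1,  false = false.
Delete trivial equation m = m.
Bind z := 1; no other remaining equation mentions z. Substituting into the earlier bindings gives v := cons(cons(1, 1), cons(1, 1)), x2 := tup(m, cons(cons(1, 1), cons(1, 1)), 1).
Delete trivial equation false = false.
Applying the MGU to either side gives h(cons(branch(cons(cons(1, 1), cons(1, 1)), 1, tup(m, cons(cons(1, 1), cons(1, 1)), 1)), branch(m, 1, false))).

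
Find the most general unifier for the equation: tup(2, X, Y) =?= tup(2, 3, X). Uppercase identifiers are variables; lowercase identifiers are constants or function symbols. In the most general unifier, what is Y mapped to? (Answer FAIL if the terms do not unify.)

3

Decompose tup/3: 2 =?= 2,  X =?= 3,  Y =?= X.
Delete trivial equation 2 =?= 2.
Bind X := 3; substituting into the remaining equation gives: Y =?= 3.
Bind Y := 3.
MGU = { X -> 3, Y -> 3 }, so Y -> 3.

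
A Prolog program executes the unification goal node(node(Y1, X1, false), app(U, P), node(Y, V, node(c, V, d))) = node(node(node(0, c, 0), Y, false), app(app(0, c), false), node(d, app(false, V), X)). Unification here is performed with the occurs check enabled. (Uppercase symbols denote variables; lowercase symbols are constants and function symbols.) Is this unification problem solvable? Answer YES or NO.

NO

Decompose node/3: node(Y1, X1, false) = node(node(0, c, 0), Y, false),  app(U, P) = app(app(0, c), false),  node(Y, V, node(c, V, d)) = node(d, app(false, V), X).
Decompose node/3: Y1 = node(0, c, 0),  X1 = Y,  false = false.
Bind Y1 := node(0, c, 0); no other remaining equation mentions Y1.
Bind X1 := Y; no other remaining equation mentions X1.
Delete trivial equation false = false.
Decompose app/2: U = app(0, c),  P = false.
Bind U := app(0, c); no other remaining equation mentions U.
Bind P := false; no other remaining equation mentions P.
Decompose node/3: Y = d,  V = app(false, V),  node(c, V, d) = X.
Bind Y := d; no other remaining equation mentions Y. Substituting into the earlier binding gives X1 := d.
Occurs check fails: V occurs in app(false, V); the equation V = app(false, V) has no finite solution.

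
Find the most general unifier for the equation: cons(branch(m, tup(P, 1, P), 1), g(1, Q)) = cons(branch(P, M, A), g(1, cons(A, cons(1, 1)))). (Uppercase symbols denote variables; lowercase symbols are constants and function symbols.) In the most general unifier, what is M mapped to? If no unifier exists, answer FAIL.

tup(m, 1, m)

Decompose cons/2: branch(m, tup(P, 1, P), 1) = branch(P, M, A),  g(1, Q) = g(1, cons(A, cons(1, 1))).
Decompose branch/3: m = P,  tup(P, 1, P) = M,  1 = A.
Bind P := m; substituting into the one remaining equation that mentions P gives: tup(m, 1, m) = M.
Bind M := tup(m, 1, m); no other remaining equation mentions M.
Bind A := 1; substituting into the remaining equation gives: g(1, Q) = g(1, cons(1, cons(1, 1))).
Decompose g/2: 1 = 1,  Q = cons(1, cons(1, 1)).
Delete trivial equation 1 = 1.
Bind Q := cons(1, cons(1, 1)).
MGU = { P := m, M := tup(m, 1, m), A := 1, Q := cons(1, cons(1, 1)) }, so M := tup(m, 1, m).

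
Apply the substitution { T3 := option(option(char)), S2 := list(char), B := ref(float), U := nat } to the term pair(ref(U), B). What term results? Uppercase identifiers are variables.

pair(ref(nat), ref(float))

Replace each occurrence of B with ref(float).
Replace each occurrence of U with nat.
Result: pair(ref(nat), ref(float)).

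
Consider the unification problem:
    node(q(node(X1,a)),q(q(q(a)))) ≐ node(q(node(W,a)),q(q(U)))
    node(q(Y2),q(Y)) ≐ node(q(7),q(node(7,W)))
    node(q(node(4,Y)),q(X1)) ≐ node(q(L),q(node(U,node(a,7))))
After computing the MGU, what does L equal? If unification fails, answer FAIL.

Decompose node/2: q(node(X1,a)) ≐ q(node(W,a)),  q(q(q(a))) ≐ q(q(U)).
Decompose q/1: node(X1,a) ≐ node(W,a).
Decompose node/2: X1 ≐ W,  a ≐ a.
Bind X1 := W; substituting into the one remaining equation that mentions X1 gives: node(q(node(4,Y)),q(W)) ≐ node(q(L),q(node(U,node(a,7)))).
Delete trivial equation a ≐ a.
Decompose q/1: q(q(a)) ≐ q(U).
Decompose q/1: q(a) ≐ U.
Bind U := q(a); substituting into the one remaining equation that mentions U gives: node(q(node(4,Y)),q(W)) ≐ node(q(L),q(node(q(a),node(a,7)))).
Decompose node/2: q(Y2) ≐ q(7),  q(Y) ≐ q(node(7,W)).
Decompose q/1: Y2 ≐ 7.
Bind Y2 := 7; no other remaining equation mentions Y2.
Decompose q/1: Y ≐ node(7,W).
Bind Y := node(7,W); substituting into the remaining equation gives: node(q(node(4,node(7,W))),q(W)) ≐ node(q(L),q(node(q(a),node(a,7)))).
Decompose node/2: q(node(4,node(7,W))) ≐ q(L),  q(W) ≐ q(node(q(a),node(a,7))).
Decompose q/1: node(4,node(7,W)) ≐ L.
Bind L := node(4,node(7,W)); no other remaining equation mentions L.
Decompose q/1: W ≐ node(q(a),node(a,7)).
Bind W := node(q(a),node(a,7)). Substituting into the earlier bindings gives X1 := node(q(a),node(a,7)), Y := node(7,node(q(a),node(a,7))), L := node(4,node(7,node(q(a),node(a,7)))).
MGU = { X1 ↦ node(q(a),node(a,7)), U ↦ q(a), Y2 ↦ 7, Y ↦ node(7,node(q(a),node(a,7))), L ↦ node(4,node(7,node(q(a),node(a,7)))), W ↦ node(q(a),node(a,7)) }, so L ↦ node(4,node(7,node(q(a),node(a,7)))).

node(4,node(7,node(q(a),node(a,7))))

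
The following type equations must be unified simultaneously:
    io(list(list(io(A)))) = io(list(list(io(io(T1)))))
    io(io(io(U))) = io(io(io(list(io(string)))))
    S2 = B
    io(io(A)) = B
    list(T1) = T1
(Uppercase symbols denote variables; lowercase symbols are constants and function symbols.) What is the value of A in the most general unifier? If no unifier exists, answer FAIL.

FAIL

Decompose io/1: list(list(io(A))) = list(list(io(io(T1)))).
Decompose list/1: list(io(A)) = list(io(io(T1))).
Decompose list/1: io(A) = io(io(T1)).
Decompose io/1: A = io(T1).
Bind A := io(T1); substituting into the one remaining equation that mentions A gives: io(io(io(T1))) = B.
Decompose io/1: io(io(U)) = io(io(list(io(string)))).
Decompose io/1: io(U) = io(list(io(string))).
Decompose io/1: U = list(io(string)).
Bind U := list(io(string)); no other remaining equation mentions U.
Bind S2 := B; no other remaining equation mentions S2.
Bind B := io(io(io(T1))); no other remaining equation mentions B. Substituting into the earlier binding gives S2 := io(io(io(T1))).
Occurs check fails: T1 occurs in list(T1); the equation T1 = list(T1) has no finite solution.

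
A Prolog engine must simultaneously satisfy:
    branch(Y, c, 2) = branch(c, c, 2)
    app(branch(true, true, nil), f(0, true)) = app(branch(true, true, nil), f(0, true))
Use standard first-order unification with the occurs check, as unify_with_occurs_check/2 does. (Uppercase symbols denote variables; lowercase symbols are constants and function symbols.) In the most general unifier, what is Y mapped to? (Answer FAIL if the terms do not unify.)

Decompose branch/3: Y = c,  c = c,  2 = 2.
Bind Y := c; no other remaining equation mentions Y.
Delete trivial equation c = c.
Delete trivial equation 2 = 2.
Delete trivial equation app(branch(true, true, nil), f(0, true)) = app(branch(true, true, nil), f(0, true)).
MGU = { Y -> c }, so Y -> c.

c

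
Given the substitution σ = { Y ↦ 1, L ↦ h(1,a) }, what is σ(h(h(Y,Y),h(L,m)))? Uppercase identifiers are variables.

Replace each occurrence of Y with 1.
Replace each occurrence of L with h(1,a).
Result: h(h(1,1),h(h(1,a),m)).

h(h(1,1),h(h(1,a),m))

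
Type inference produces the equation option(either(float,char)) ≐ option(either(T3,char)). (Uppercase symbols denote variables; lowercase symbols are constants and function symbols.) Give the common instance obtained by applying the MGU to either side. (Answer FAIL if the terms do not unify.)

option(either(float,char))

Decompose option/1: either(float,char) ≐ either(T3,char).
Decompose either/2: float ≐ T3,  char ≐ char.
Bind T3 := float; no other remaining equation mentions T3.
Delete trivial equation char ≐ char.
Applying the MGU to either side gives option(either(float,char)).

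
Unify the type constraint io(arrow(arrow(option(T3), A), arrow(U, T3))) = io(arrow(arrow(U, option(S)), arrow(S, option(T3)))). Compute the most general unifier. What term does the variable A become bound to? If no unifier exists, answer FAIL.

FAIL

Decompose io/1: arrow(arrow(option(T3), A), arrow(U, T3)) = arrow(arrow(U, option(S)), arrow(S, option(T3))).
Decompose arrow/2: arrow(option(T3), A) = arrow(U, option(S)),  arrow(U, T3) = arrow(S, option(T3)).
Decompose arrow/2: option(T3) = U,  A = option(S).
Bind U := option(T3); substituting into the one remaining equation that mentions U gives: arrow(option(T3), T3) = arrow(S, option(T3)).
Bind A := option(S); no other remaining equation mentions A.
Decompose arrow/2: option(T3) = S,  T3 = option(T3).
Bind S := option(T3); no other remaining equation mentions S. Substituting into the earlier binding gives A := option(option(T3)).
Occurs check fails: T3 occurs in option(T3); the equation T3 = option(T3) has no finite solution.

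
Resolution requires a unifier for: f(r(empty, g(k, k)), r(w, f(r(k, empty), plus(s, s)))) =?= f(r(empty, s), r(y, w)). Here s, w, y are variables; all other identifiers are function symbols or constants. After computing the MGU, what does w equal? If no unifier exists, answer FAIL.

f(r(k, empty), plus(g(k, k), g(k, k)))

Decompose f/2: r(empty, g(k, k)) =?= r(empty, s),  r(w, f(r(k, empty), plus(s, s))) =?= r(y, w).
Decompose r/2: empty =?= empty,  g(k, k) =?= s.
Delete trivial equation empty =?= empty.
Bind s := g(k, k); substituting into the remaining equation gives: r(w, f(r(k, empty), plus(g(k, k), g(k, k)))) =?= r(y, w).
Decompose r/2: w =?= y,  f(r(k, empty), plus(g(k, k), g(k, k))) =?= w.
Bind w := y; substituting into the remaining equation gives: f(r(k, empty), plus(g(k, k), g(k, k))) =?= y.
Bind y := f(r(k, empty), plus(g(k, k), g(k, k))). Substituting into the earlier binding gives w := f(r(k, empty), plus(g(k, k), g(k, k))).
MGU = { s ↦ g(k, k), w ↦ f(r(k, empty), plus(g(k, k), g(k, k))), y ↦ f(r(k, empty), plus(g(k, k), g(k, k))) }, so w ↦ f(r(k, empty), plus(g(k, k), g(k, k))).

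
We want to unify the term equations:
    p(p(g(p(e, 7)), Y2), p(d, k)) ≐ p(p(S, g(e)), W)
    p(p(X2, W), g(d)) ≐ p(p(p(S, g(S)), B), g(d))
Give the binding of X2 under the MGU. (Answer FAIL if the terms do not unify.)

p(g(p(e, 7)), g(g(p(e, 7))))

Decompose p/2: p(g(p(e, 7)), Y2) ≐ p(S, g(e)),  p(d, k) ≐ W.
Decompose p/2: g(p(e, 7)) ≐ S,  Y2 ≐ g(e).
Bind S := g(p(e, 7)); substituting into the one remaining equation that mentions S gives: p(p(X2, W), g(d)) ≐ p(p(p(g(p(e, 7)), g(g(p(e, 7)))), B), g(d)).
Bind Y2 := g(e); no other remaining equation mentions Y2.
Bind W := p(d, k); substituting into the remaining equation gives: p(p(X2, p(d, k)), g(d)) ≐ p(p(p(g(p(e, 7)), g(g(p(e, 7)))), B), g(d)).
Decompose p/2: p(X2, p(d, k)) ≐ p(p(g(p(e, 7)), g(g(p(e, 7)))), B),  g(d) ≐ g(d).
Decompose p/2: X2 ≐ p(g(p(e, 7)), g(g(p(e, 7)))),  p(d, k) ≐ B.
Bind X2 := p(g(p(e, 7)), g(g(p(e, 7)))); no other remaining equation mentions X2.
Bind B := p(d, k); no other remaining equation mentions B.
Delete trivial equation g(d) ≐ g(d).
MGU = { S := g(p(e, 7)), Y2 := g(e), W := p(d, k), X2 := p(g(p(e, 7)), g(g(p(e, 7)))), B := p(d, k) }, so X2 := p(g(p(e, 7)), g(g(p(e, 7)))).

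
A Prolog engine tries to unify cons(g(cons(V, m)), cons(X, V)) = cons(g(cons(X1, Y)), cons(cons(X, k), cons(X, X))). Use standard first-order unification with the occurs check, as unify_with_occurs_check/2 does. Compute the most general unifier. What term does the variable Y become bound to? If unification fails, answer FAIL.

Decompose cons/2: g(cons(V, m)) = g(cons(X1, Y)),  cons(X, V) = cons(cons(X, k), cons(X, X)).
Decompose g/1: cons(V, m) = cons(X1, Y).
Decompose cons/2: V = X1,  m = Y.
Bind V := X1; substituting into the one remaining equation that mentions V gives: cons(X, X1) = cons(cons(X, k), cons(X, X)).
Bind Y := m; no other remaining equation mentions Y.
Decompose cons/2: X = cons(X, k),  X1 = cons(X, X).
Occurs check fails: X occurs in cons(X, k); the equation X = cons(X, k) has no finite solution.

FAIL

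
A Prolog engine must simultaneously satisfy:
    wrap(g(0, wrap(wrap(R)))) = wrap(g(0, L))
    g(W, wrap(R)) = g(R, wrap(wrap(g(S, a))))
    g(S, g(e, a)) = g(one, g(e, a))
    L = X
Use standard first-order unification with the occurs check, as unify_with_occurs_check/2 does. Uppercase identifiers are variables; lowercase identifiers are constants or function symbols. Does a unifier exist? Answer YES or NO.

Decompose wrap/1: g(0, wrap(wrap(R))) = g(0, L).
Decompose g/2: 0 = 0,  wrap(wrap(R)) = L.
Delete trivial equation 0 = 0.
Bind L := wrap(wrap(R)); substituting into the one remaining equation that mentions L gives: wrap(wrap(R)) = X.
Decompose g/2: W = R,  wrap(R) = wrap(wrap(g(S, a))).
Bind W := R; no other remaining equation mentions W.
Decompose wrap/1: R = wrap(g(S, a)).
Bind R := wrap(g(S, a)); substituting into the one remaining equation that mentions R gives: wrap(wrap(wrap(g(S, a)))) = X. Substituting into the earlier bindings gives L := wrap(wrap(wrap(g(S, a)))), W := wrap(g(S, a)).
Decompose g/2: S = one,  g(e, a) = g(e, a).
Bind S := one; substituting into the one remaining equation that mentions S gives: wrap(wrap(wrap(g(one, a)))) = X. Substituting into the earlier bindings gives L := wrap(wrap(wrap(g(one, a)))), W := wrap(g(one, a)), R := wrap(g(one, a)).
Delete trivial equation g(e, a) = g(e, a).
Bind X := wrap(wrap(wrap(g(one, a)))).
No equations remain and no clash or occurs-check failure arose, so a unifier exists.

YES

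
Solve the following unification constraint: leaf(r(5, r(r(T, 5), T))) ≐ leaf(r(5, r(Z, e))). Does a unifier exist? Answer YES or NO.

Decompose leaf/1: r(5, r(r(T, 5), T)) ≐ r(5, r(Z, e)).
Decompose r/2: 5 ≐ 5,  r(r(T, 5), T) ≐ r(Z, e).
Delete trivial equation 5 ≐ 5.
Decompose r/2: r(T, 5) ≐ Z,  T ≐ e.
Bind Z := r(T, 5); no other remaining equation mentions Z.
Bind T := e. Substituting into the earlier binding gives Z := r(e, 5).
No equations remain and no clash or occurs-check failure arose, so a unifier exists.

YES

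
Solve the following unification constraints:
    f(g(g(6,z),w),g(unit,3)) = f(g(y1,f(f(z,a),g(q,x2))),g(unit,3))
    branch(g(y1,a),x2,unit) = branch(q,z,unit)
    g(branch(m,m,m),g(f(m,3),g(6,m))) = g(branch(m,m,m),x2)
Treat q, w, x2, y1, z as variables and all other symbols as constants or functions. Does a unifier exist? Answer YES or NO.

Decompose f/2: g(g(6,z),w) = g(y1,f(f(z,a),g(q,x2))),  g(unit,3) = g(unit,3).
Decompose g/2: g(6,z) = y1,  w = f(f(z,a),g(q,x2)).
Bind y1 := g(6,z); substituting into the one remaining equation that mentions y1 gives: branch(g(g(6,z),a),x2,unit) = branch(q,z,unit).
Bind w := f(f(z,a),g(q,x2)); no other remaining equation mentions w.
Delete trivial equation g(unit,3) = g(unit,3).
Decompose branch/3: g(g(6,z),a) = q,  x2 = z,  unit = unit.
Bind q := g(g(6,z),a); no other remaining equation mentions q. Substituting into the earlier binding gives w := f(f(z,a),g(g(g(6,z),a),x2)).
Bind x2 := z; substituting into the one remaining equation that mentions x2 gives: g(branch(m,m,m),g(f(m,3),g(6,m))) = g(branch(m,m,m),z). Substituting into the earlier binding gives w := f(f(z,a),g(g(g(6,z),a),z)).
Delete trivial equation unit = unit.
Decompose g/2: branch(m,m,m) = branch(m,m,m),  g(f(m,3),g(6,m)) = z.
Delete trivial equation branch(m,m,m) = branch(m,m,m).
Bind z := g(f(m,3),g(6,m)). Substituting into the earlier bindings gives y1 := g(6,g(f(m,3),g(6,m))), w := f(f(g(f(m,3),g(6,m)),a),g(g(g(6,g(f(m,3),g(6,m))),a),g(f(m,3),g(6,m)))), q := g(g(6,g(f(m,3),g(6,m))),a), x2 := g(f(m,3),g(6,m)).
No equations remain and no clash or occurs-check failure arose, so a unifier exists.

YES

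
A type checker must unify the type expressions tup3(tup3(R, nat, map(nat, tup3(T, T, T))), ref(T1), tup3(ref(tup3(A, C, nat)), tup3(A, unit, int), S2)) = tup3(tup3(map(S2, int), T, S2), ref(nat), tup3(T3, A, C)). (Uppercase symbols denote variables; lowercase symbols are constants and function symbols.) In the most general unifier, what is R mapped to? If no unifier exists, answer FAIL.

Decompose tup3/3: tup3(R, nat, map(nat, tup3(T, T, T))) = tup3(map(S2, int), T, S2),  ref(T1) = ref(nat),  tup3(ref(tup3(A, C, nat)), tup3(A, unit, int), S2) = tup3(T3, A, C).
Decompose tup3/3: R = map(S2, int),  nat = T,  map(nat, tup3(T, T, T)) = S2.
Bind R := map(S2, int); no other remaining equation mentions R.
Bind T := nat; substituting into the one remaining equation that mentions T gives: map(nat, tup3(nat, nat, nat)) = S2.
Bind S2 := map(nat, tup3(nat, nat, nat)); substituting into the one remaining equation that mentions S2 gives: tup3(ref(tup3(A, C, nat)), tup3(A, unit, int), map(nat, tup3(nat, nat, nat))) = tup3(T3, A, C). Substituting into the earlier binding gives R := map(map(nat, tup3(nat, nat, nat)), int).
Decompose ref/1: T1 = nat.
Bind T1 := nat; no other remaining equation mentions T1.
Decompose tup3/3: ref(tup3(A, C, nat)) = T3,  tup3(A, unit, int) = A,  map(nat, tup3(nat, nat, nat)) = C.
Bind T3 := ref(tup3(A, C, nat)); no other remaining equation mentions T3.
Occurs check fails: A occurs in tup3(A, unit, int); the equation A = tup3(A, unit, int) has no finite solution.

FAIL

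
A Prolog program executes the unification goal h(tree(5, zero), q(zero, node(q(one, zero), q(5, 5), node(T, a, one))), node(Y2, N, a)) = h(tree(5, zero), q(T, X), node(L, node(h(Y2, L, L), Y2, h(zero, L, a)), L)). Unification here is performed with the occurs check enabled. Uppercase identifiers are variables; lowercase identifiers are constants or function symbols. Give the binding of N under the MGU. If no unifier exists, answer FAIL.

Decompose h/3: tree(5, zero) = tree(5, zero),  q(zero, node(q(one, zero), q(5, 5), node(T, a, one))) = q(T, X),  node(Y2, N, a) = node(L, node(h(Y2, L, L), Y2, h(zero, L, a)), L).
Delete trivial equation tree(5, zero) = tree(5, zero).
Decompose q/2: zero = T,  node(q(one, zero), q(5, 5), node(T, a, one)) = X.
Bind T := zero; substituting into the one remaining equation that mentions T gives: node(q(one, zero), q(5, 5), node(zero, a, one)) = X.
Bind X := node(q(one, zero), q(5, 5), node(zero, a, one)); no other remaining equation mentions X.
Decompose node/3: Y2 = L,  N = node(h(Y2, L, L), Y2, h(zero, L, a)),  a = L.
Bind Y2 := L; substituting into the one remaining equation that mentions Y2 gives: N = node(h(L, L, L), L, h(zero, L, a)).
Bind N := node(h(L, L, L), L, h(zero, L, a)); no other remaining equation mentions N.
Bind L := a. Substituting into the earlier bindings gives Y2 := a, N := node(h(a, a, a), a, h(zero, a, a)).
MGU = { T = zero, X = node(q(one, zero), q(5, 5), node(zero, a, one)), Y2 = a, N = node(h(a, a, a), a, h(zero, a, a)), L = a }, so N = node(h(a, a, a), a, h(zero, a, a)).

node(h(a, a, a), a, h(zero, a, a))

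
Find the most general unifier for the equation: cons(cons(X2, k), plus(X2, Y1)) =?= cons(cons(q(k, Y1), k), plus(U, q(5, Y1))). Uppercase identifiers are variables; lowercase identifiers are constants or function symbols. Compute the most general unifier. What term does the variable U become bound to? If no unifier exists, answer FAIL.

FAIL

Decompose cons/2: cons(X2, k) =?= cons(q(k, Y1), k),  plus(X2, Y1) =?= plus(U, q(5, Y1)).
Decompose cons/2: X2 =?= q(k, Y1),  k =?= k.
Bind X2 := q(k, Y1); substituting into the one remaining equation that mentions X2 gives: plus(q(k, Y1), Y1) =?= plus(U, q(5, Y1)).
Delete trivial equation k =?= k.
Decompose plus/2: q(k, Y1) =?= U,  Y1 =?= q(5, Y1).
Bind U := q(k, Y1); no other remaining equation mentions U.
Occurs check fails: Y1 occurs in q(5, Y1); the equation Y1 =?= q(5, Y1) has no finite solution.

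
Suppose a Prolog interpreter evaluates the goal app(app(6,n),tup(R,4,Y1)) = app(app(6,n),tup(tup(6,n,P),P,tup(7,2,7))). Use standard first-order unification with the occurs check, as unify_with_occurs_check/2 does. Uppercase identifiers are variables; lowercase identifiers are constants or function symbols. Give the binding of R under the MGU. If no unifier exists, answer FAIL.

Decompose app/2: app(6,n) = app(6,n),  tup(R,4,Y1) = tup(tup(6,n,P),P,tup(7,2,7)).
Delete trivial equation app(6,n) = app(6,n).
Decompose tup/3: R = tup(6,n,P),  4 = P,  Y1 = tup(7,2,7).
Bind R := tup(6,n,P); no other remaining equation mentions R.
Bind P := 4; no other remaining equation mentions P. Substituting into the earlier binding gives R := tup(6,n,4).
Bind Y1 := tup(7,2,7).
MGU = { R -> tup(6,n,4), P -> 4, Y1 -> tup(7,2,7) }, so R -> tup(6,n,4).

tup(6,n,4)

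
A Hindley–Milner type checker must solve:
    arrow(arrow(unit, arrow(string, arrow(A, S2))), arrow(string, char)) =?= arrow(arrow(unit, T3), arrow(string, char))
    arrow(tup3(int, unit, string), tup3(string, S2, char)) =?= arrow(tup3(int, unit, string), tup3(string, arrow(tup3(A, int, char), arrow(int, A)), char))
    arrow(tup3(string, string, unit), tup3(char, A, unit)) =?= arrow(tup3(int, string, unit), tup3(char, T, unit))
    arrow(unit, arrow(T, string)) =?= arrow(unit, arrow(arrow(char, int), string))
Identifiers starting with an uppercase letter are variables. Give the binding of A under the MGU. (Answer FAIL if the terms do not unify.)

Decompose arrow/2: arrow(unit, arrow(string, arrow(A, S2))) =?= arrow(unit, T3),  arrow(string, char) =?= arrow(string, char).
Decompose arrow/2: unit =?= unit,  arrow(string, arrow(A, S2)) =?= T3.
Delete trivial equation unit =?= unit.
Bind T3 := arrow(string, arrow(A, S2)); no other remaining equation mentions T3.
Delete trivial equation arrow(string, char) =?= arrow(string, char).
Decompose arrow/2: tup3(int, unit, string) =?= tup3(int, unit, string),  tup3(string, S2, char) =?= tup3(string, arrow(tup3(A, int, char), arrow(int, A)), char).
Delete trivial equation tup3(int, unit, string) =?= tup3(int, unit, string).
Decompose tup3/3: string =?= string,  S2 =?= arrow(tup3(A, int, char), arrow(int, A)),  char =?= char.
Delete trivial equation string =?= string.
Bind S2 := arrow(tup3(A, int, char), arrow(int, A)); no other remaining equation mentions S2. Substituting into the earlier binding gives T3 := arrow(string, arrow(A, arrow(tup3(A, int, char), arrow(int, A)))).
Delete trivial equation char =?= char.
Decompose arrow/2: tup3(string, string, unit) =?= tup3(int, string, unit),  tup3(char, A, unit) =?= tup3(char, T, unit).
Decompose tup3/3: string =?= int,  string =?= string,  unit =?= unit.
Clash: constants string and int differ; no unifier exists.

FAIL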